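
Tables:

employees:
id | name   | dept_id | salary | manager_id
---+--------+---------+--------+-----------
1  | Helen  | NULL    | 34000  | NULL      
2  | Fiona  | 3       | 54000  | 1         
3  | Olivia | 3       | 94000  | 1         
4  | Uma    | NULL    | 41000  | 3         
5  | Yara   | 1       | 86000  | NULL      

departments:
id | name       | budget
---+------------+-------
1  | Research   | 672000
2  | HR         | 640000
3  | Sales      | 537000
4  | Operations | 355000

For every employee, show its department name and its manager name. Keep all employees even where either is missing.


Two LEFT JOINs from the same base table employees: one to departments via dept_id, one to employees itself via manager_id. Both are LEFT so every employee is preserved.
Match against departments:
  - employee 1 (Helen): dept_id=NULL, no match -> kept with NULL
  - employee 2 (Fiona): dept_id=3 -> matches Sales
  - employee 3 (Olivia): dept_id=3 -> matches Sales
  - employee 4 (Uma): dept_id=NULL, no match -> kept with NULL
  - employee 5 (Yara): dept_id=1 -> matches Research
Match against employees (self):
  - employee 1 (Helen): manager_id=NULL -> NULL
  - employee 2 (Fiona): manager_id=1 -> Helen
  - employee 3 (Olivia): manager_id=1 -> Helen
  - employee 4 (Uma): manager_id=3 -> Olivia
  - employee 5 (Yara): manager_id=NULL -> NULL

SQL:
SELECT a.name, b.name AS department, c.name AS manager
FROM employees a
LEFT JOIN departments b ON a.dept_id = b.id
LEFT JOIN employees c ON a.manager_id = c.id

Result:
name   | department | manager
-------+------------+--------
Helen  | NULL       | NULL   
Fiona  | Sales      | Helen  
Olivia | Sales      | Helen  
Uma    | NULL       | Olivia 
Yara   | Research   | NULL   


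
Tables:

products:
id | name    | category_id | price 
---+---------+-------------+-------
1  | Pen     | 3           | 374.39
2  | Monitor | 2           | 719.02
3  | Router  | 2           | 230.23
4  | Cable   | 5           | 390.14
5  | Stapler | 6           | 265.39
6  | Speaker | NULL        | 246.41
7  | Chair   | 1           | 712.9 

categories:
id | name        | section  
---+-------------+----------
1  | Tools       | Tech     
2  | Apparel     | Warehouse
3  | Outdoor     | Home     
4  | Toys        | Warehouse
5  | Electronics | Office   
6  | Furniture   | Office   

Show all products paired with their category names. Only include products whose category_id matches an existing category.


INNER JOIN keeps only products rows whose category_id matches an id in categories. Walk through each product:
  - product 1 (Pen): category_id=3 -> matches Outdoor
  - product 2 (Monitor): category_id=2 -> matches Apparel
  - product 3 (Router): category_id=2 -> matches Apparel
  - product 4 (Cable): category_id=5 -> matches Electronics
  - product 5 (Stapler): category_id=6 -> matches Furniture
  - product 6 (Speaker): category_id=NULL, no match -> dropped
  - product 7 (Chair): category_id=1 -> matches Tools
So 1 of 7 rows is dropped.

SQL:
SELECT a.name, b.name AS category
FROM products a
INNER JOIN categories b ON a.category_id = b.id

Result:
name    | category   
--------+------------
Pen     | Outdoor    
Monitor | Apparel    
Router  | Apparel    
Cable   | Electronics
Stapler | Furniture  
Chair   | Tools      


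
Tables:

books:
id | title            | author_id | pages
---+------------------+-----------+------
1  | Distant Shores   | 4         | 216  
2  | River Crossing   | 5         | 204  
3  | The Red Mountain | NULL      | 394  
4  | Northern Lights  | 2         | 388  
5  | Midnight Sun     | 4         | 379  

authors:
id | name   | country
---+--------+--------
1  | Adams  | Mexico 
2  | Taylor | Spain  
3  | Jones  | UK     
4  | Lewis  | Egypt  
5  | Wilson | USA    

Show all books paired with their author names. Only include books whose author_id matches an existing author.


INNER JOIN keeps only books rows whose author_id matches an id in authors. Walk through each book:
  - book 1 (Distant Shores): author_id=4 -> matches Lewis
  - book 2 (River Crossing): author_id=5 -> matches Wilson
  - book 3 (The Red Mountain): author_id=NULL, no match -> dropped
  - book 4 (Northern Lights): author_id=2 -> matches Taylor
  - book 5 (Midnight Sun): author_id=4 -> matches Lewis
So 1 of 5 rows is dropped.

SQL:
SELECT a.title, b.name AS author
FROM books a
INNER JOIN authors b ON a.author_id = b.id

Result:
title           | author
----------------+-------
Distant Shores  | Lewis 
River Crossing  | Wilson
Northern Lights | Taylor
Midnight Sun    | Lewis 


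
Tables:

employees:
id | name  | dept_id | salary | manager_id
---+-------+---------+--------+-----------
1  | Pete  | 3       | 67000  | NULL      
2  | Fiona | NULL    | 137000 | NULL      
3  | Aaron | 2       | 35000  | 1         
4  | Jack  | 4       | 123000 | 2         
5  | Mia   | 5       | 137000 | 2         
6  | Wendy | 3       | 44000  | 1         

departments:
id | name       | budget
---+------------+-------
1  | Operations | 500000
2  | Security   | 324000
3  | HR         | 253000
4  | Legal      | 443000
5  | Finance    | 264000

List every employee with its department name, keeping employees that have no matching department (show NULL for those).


LEFT JOIN keeps every row from employees (the left table); where dept_id has no match in departments, the department columns become NULL. Walk through each employee:
  - employee 1 (Pete): dept_id=3 -> matches HR
  - employee 2 (Fiona): dept_id=NULL, no match -> kept with NULL
  - employee 3 (Aaron): dept_id=2 -> matches Security
  - employee 4 (Jack): dept_id=4 -> matches Legal
  - employee 5 (Mia): dept_id=5 -> matches Finance
  - employee 6 (Wendy): dept_id=3 -> matches HR
All 6 rows appear; 1 has NULL department.

SQL:
SELECT a.name, b.name AS department
FROM employees a
LEFT JOIN departments b ON a.dept_id = b.id

Result:
name  | department
------+-----------
Pete  | HR        
Fiona | NULL      
Aaron | Security  
Jack  | Legal     
Mia   | Finance   
Wendy | HR        


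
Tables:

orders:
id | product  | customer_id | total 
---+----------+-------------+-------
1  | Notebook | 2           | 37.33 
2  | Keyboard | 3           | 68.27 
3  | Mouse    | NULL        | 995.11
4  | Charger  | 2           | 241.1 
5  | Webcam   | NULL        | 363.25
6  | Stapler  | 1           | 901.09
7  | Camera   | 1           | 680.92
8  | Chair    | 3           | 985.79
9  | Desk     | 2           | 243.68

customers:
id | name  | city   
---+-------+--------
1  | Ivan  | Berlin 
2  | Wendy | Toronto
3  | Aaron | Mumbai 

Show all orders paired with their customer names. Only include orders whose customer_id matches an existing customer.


INNER JOIN keeps only orders rows whose customer_id matches an id in customers. Walk through each order:
  - order 1 (Notebook): customer_id=2 -> matches Wendy
  - order 2 (Keyboard): customer_id=3 -> matches Aaron
  - order 3 (Mouse): customer_id=NULL, no match -> dropped
  - order 4 (Charger): customer_id=2 -> matches Wendy
  - order 5 (Webcam): customer_id=NULL, no match -> dropped
  - order 6 (Stapler): customer_id=1 -> matches Ivan
  - order 7 (Camera): customer_id=1 -> matches Ivan
  - order 8 (Chair): customer_id=3 -> matches Aaron
  - order 9 (Desk): customer_id=2 -> matches Wendy
So 2 of 9 rows are dropped.

SQL:
SELECT a.product, b.name AS customer
FROM orders a
INNER JOIN customers b ON a.customer_id = b.id

Result:
product  | customer
---------+---------
Notebook | Wendy   
Keyboard | Aaron   
Charger  | Wendy   
Stapler  | Ivan    
Camera   | Ivan    
Chair    | Aaron   
Desk     | Wendy   


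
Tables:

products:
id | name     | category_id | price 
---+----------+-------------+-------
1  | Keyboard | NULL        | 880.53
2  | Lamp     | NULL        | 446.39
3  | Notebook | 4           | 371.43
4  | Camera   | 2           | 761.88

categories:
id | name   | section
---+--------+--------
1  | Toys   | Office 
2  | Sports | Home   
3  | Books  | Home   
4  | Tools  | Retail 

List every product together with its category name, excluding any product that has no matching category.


INNER JOIN keeps only products rows whose category_id matches an id in categories. Walk through each product:
  - product 1 (Keyboard): category_id=NULL, no match -> dropped
  - product 2 (Lamp): category_id=NULL, no match -> dropped
  - product 3 (Notebook): category_id=4 -> matches Tools
  - product 4 (Camera): category_id=2 -> matches Sports
So 2 of 4 rows are dropped.

SQL:
SELECT a.name, b.name AS category
FROM products a
INNER JOIN categories b ON a.category_id = b.id

Result:
name     | category
---------+---------
Notebook | Tools   
Camera   | Sports  


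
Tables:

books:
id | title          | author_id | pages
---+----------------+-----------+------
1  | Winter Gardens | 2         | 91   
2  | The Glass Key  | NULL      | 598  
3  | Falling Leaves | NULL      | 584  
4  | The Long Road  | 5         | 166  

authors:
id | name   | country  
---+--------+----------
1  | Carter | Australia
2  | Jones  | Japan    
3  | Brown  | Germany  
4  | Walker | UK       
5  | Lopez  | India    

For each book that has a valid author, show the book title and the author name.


INNER JOIN keeps only books rows whose author_id matches an id in authors. Walk through each book:
  - book 1 (Winter Gardens): author_id=2 -> matches Jones
  - book 2 (The Glass Key): author_id=NULL, no match -> dropped
  - book 3 (Falling Leaves): author_id=NULL, no match -> dropped
  - book 4 (The Long Road): author_id=5 -> matches Lopez
So 2 of 4 rows are dropped.

SQL:
SELECT a.title, b.name AS author
FROM books a
INNER JOIN authors b ON a.author_id = b.id

Result:
title          | author
---------------+-------
Winter Gardens | Jones 
The Long Road  | Lopez 


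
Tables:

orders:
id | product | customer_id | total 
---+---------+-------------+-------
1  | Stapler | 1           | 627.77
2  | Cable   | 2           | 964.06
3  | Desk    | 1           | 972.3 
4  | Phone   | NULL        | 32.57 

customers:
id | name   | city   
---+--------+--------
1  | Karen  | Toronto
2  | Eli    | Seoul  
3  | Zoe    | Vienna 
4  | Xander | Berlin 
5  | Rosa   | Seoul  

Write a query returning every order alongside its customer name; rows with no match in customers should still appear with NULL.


LEFT JOIN keeps every row from orders (the left table); where customer_id has no match in customers, the customer columns become NULL. Walk through each order:
  - order 1 (Stapler): customer_id=1 -> matches Karen
  - order 2 (Cable): customer_id=2 -> matches Eli
  - order 3 (Desk): customer_id=1 -> matches Karen
  - order 4 (Phone): customer_id=NULL, no match -> kept with NULL
All 4 rows appear; 1 has NULL customer.

SQL:
SELECT a.product, b.name AS customer
FROM orders a
LEFT JOIN customers b ON a.customer_id = b.id

Result:
product | customer
--------+---------
Stapler | Karen   
Cable   | Eli     
Desk    | Karen   
Phone   | NULL    


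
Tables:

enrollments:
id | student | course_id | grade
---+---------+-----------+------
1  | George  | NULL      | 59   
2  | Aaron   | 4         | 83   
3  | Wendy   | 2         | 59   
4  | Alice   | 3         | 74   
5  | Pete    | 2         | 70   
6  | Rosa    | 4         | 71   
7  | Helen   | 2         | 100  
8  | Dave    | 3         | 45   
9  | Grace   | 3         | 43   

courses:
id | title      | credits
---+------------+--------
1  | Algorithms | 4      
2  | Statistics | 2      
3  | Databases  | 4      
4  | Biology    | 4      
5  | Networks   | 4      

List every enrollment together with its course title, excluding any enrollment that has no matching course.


INNER JOIN keeps only enrollments rows whose course_id matches an id in courses. Walk through each enrollment:
  - enrollment 1 (George): course_id=NULL, no match -> dropped
  - enrollment 2 (Aaron): course_id=4 -> matches Biology
  - enrollment 3 (Wendy): course_id=2 -> matches Statistics
  - enrollment 4 (Alice): course_id=3 -> matches Databases
  - enrollment 5 (Pete): course_id=2 -> matches Statistics
  - enrollment 6 (Rosa): course_id=4 -> matches Biology
  - enrollment 7 (Helen): course_id=2 -> matches Statistics
  - enrollment 8 (Dave): course_id=3 -> matches Databases
  - enrollment 9 (Grace): course_id=3 -> matches Databases
So 1 of 9 rows is dropped.

SQL:
SELECT a.student, b.title AS course
FROM enrollments a
INNER JOIN courses b ON a.course_id = b.id

Result:
student | course    
--------+-----------
Aaron   | Biology   
Wendy   | Statistics
Alice   | Databases 
Pete    | Statistics
Rosa    | Biology   
Helen   | Statistics
Dave    | Databases 
Grace   | Databases 


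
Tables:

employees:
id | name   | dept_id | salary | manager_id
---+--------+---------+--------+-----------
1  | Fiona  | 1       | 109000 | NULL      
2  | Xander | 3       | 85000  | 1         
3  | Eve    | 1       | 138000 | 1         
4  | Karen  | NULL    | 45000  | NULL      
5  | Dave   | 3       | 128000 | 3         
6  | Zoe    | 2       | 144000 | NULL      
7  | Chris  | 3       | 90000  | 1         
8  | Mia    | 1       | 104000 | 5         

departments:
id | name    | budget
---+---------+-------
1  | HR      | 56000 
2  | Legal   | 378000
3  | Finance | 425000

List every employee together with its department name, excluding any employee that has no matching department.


INNER JOIN keeps only employees rows whose dept_id matches an id in departments. Walk through each employee:
  - employee 1 (Fiona): dept_id=1 -> matches HR
  - employee 2 (Xander): dept_id=3 -> matches Finance
  - employee 3 (Eve): dept_id=1 -> matches HR
  - employee 4 (Karen): dept_id=NULL, no match -> dropped
  - employee 5 (Dave): dept_id=3 -> matches Finance
  - employee 6 (Zoe): dept_id=2 -> matches Legal
  - employee 7 (Chris): dept_id=3 -> matches Finance
  - employee 8 (Mia): dept_id=1 -> matches HR
So 1 of 8 rows is dropped.

SQL:
SELECT a.name, b.name AS department
FROM employees a
INNER JOIN departments b ON a.dept_id = b.id

Result:
name   | department
-------+-----------
Fiona  | HR        
Xander | Finance   
Eve    | HR        
Dave   | Finance   
Zoe    | Legal     
Chris  | Finance   
Mia    | HR        


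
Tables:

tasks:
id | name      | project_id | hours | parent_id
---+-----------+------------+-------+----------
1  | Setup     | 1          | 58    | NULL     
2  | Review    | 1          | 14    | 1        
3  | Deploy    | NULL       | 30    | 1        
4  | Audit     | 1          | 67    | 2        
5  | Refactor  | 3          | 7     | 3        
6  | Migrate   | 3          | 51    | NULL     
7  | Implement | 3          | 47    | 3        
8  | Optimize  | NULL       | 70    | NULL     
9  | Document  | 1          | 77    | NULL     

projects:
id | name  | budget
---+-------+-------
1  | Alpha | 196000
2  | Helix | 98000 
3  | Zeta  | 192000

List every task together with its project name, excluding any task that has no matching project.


INNER JOIN keeps only tasks rows whose project_id matches an id in projects. Walk through each task:
  - task 1 (Setup): project_id=1 -> matches Alpha
  - task 2 (Review): project_id=1 -> matches Alpha
  - task 3 (Deploy): project_id=NULL, no match -> dropped
  - task 4 (Audit): project_id=1 -> matches Alpha
  - task 5 (Refactor): project_id=3 -> matches Zeta
  - task 6 (Migrate): project_id=3 -> matches Zeta
  - task 7 (Implement): project_id=3 -> matches Zeta
  - task 8 (Optimize): project_id=NULL, no match -> dropped
  - task 9 (Document): project_id=1 -> matches Alpha
So 2 of 9 rows are dropped.

SQL:
SELECT a.name, b.name AS project
FROM tasks a
INNER JOIN projects b ON a.project_id = b.id

Result:
name      | project
----------+--------
Setup     | Alpha  
Review    | Alpha  
Audit     | Alpha  
Refactor  | Zeta   
Migrate   | Zeta   
Implement | Zeta   
Document  | Alpha  


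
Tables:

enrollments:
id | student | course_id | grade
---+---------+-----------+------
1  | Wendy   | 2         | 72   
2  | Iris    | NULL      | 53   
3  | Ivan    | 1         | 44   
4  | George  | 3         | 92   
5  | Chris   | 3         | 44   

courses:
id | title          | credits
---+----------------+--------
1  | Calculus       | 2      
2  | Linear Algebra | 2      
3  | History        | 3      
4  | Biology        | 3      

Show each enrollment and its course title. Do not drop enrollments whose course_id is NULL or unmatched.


LEFT JOIN keeps every row from enrollments (the left table); where course_id has no match in courses, the course columns become NULL. Walk through each enrollment:
  - enrollment 1 (Wendy): course_id=2 -> matches Linear Algebra
  - enrollment 2 (Iris): course_id=NULL, no match -> kept with NULL
  - enrollment 3 (Ivan): course_id=1 -> matches Calculus
  - enrollment 4 (George): course_id=3 -> matches History
  - enrollment 5 (Chris): course_id=3 -> matches History
All 5 rows appear; 1 has NULL course.

SQL:
SELECT a.student, b.title AS course
FROM enrollments a
LEFT JOIN courses b ON a.course_id = b.id

Result:
student | course        
--------+---------------
Wendy   | Linear Algebra
Iris    | NULL          
Ivan    | Calculus      
George  | History       
Chris   | History       


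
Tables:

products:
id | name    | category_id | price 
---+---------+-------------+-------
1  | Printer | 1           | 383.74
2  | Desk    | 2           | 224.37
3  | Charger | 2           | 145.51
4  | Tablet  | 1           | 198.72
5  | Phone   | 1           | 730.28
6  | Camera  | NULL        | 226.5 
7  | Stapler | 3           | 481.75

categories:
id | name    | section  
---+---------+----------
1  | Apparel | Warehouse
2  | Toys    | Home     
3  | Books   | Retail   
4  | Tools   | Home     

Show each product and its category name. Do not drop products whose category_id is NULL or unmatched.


LEFT JOIN keeps every row from products (the left table); where category_id has no match in categories, the category columns become NULL. Walk through each product:
  - product 1 (Printer): category_id=1 -> matches Apparel
  - product 2 (Desk): category_id=2 -> matches Toys
  - product 3 (Charger): category_id=2 -> matches Toys
  - product 4 (Tablet): category_id=1 -> matches Apparel
  - product 5 (Phone): category_id=1 -> matches Apparel
  - product 6 (Camera): category_id=NULL, no match -> kept with NULL
  - product 7 (Stapler): category_id=3 -> matches Books
All 7 rows appear; 1 has NULL category.

SQL:
SELECT a.name, b.name AS category
FROM products a
LEFT JOIN categories b ON a.category_id = b.id

Result:
name    | category
--------+---------
Printer | Apparel 
Desk    | Toys    
Charger | Toys    
Tablet  | Apparel 
Phone   | Apparel 
Camera  | NULL    
Stapler | Books   


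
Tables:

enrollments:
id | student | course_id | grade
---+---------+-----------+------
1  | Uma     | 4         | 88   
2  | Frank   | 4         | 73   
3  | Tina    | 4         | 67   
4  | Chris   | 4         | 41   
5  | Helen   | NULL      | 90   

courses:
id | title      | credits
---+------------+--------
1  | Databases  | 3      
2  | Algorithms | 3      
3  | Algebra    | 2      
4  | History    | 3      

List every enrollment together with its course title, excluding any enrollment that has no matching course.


INNER JOIN keeps only enrollments rows whose course_id matches an id in courses. Walk through each enrollment:
  - enrollment 1 (Uma): course_id=4 -> matches History
  - enrollment 2 (Frank): course_id=4 -> matches History
  - enrollment 3 (Tina): course_id=4 -> matches History
  - enrollment 4 (Chris): course_id=4 -> matches History
  - enrollment 5 (Helen): course_id=NULL, no match -> dropped
So 1 of 5 rows is dropped.

SQL:
SELECT a.student, b.title AS course
FROM enrollments a
INNER JOIN courses b ON a.course_id = b.id

Result:
student | course 
--------+--------
Uma     | History
Frank   | History
Tina    | History
Chris   | History


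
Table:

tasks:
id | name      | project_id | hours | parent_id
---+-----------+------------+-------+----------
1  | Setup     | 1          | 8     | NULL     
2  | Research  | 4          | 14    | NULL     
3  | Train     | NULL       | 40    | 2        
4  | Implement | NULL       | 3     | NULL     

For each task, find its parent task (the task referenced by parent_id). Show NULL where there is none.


This is a self-join: tasks is joined to a second copy of itself, matching each row's parent_id to another row's id. Use LEFT JOIN so rows with parent_id=NULL are kept.
  - task 1 (Setup): parent_id=NULL -> NULL
  - task 2 (Research): parent_id=NULL -> NULL
  - task 3 (Train): parent_id=2 -> Research
  - task 4 (Implement): parent_id=NULL -> NULL

SQL:
SELECT a.name AS item, b.name AS parent
FROM tasks a
LEFT JOIN tasks b ON a.parent_id = b.id

Result:
item      | parent  
----------+---------
Setup     | NULL    
Research  | NULL    
Train     | Research
Implement | NULL    


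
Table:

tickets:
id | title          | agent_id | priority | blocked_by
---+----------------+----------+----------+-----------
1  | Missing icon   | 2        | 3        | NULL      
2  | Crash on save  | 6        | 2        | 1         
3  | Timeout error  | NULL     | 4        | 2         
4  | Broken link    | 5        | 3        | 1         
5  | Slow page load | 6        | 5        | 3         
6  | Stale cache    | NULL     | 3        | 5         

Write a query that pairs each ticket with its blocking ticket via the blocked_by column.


This is a self-join: tickets is joined to a second copy of itself, matching each row's blocked_by to another row's id. Use LEFT JOIN so rows with blocked_by=NULL are kept.
  - ticket 1 (Missing icon): blocked_by=NULL -> NULL
  - ticket 2 (Crash on save): blocked_by=1 -> Missing icon
  - ticket 3 (Timeout error): blocked_by=2 -> Crash on save
  - ticket 4 (Broken link): blocked_by=1 -> Missing icon
  - ticket 5 (Slow page load): blocked_by=3 -> Timeout error
  - ticket 6 (Stale cache): blocked_by=5 -> Slow page load

SQL:
SELECT a.title AS item, b.title AS blocked_by
FROM tickets a
LEFT JOIN tickets b ON a.blocked_by = b.id

Result:
item           | blocked_by    
---------------+---------------
Missing icon   | NULL          
Crash on save  | Missing icon  
Timeout error  | Crash on save 
Broken link    | Missing icon  
Slow page load | Timeout error 
Stale cache    | Slow page load


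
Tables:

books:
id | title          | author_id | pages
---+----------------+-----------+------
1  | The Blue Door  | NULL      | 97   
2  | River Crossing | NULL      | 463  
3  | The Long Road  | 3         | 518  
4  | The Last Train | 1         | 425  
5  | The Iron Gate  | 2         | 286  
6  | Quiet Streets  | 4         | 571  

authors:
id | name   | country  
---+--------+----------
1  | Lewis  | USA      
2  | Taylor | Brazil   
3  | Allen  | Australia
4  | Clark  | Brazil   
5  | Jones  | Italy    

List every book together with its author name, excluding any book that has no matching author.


INNER JOIN keeps only books rows whose author_id matches an id in authors. Walk through each book:
  - book 1 (The Blue Door): author_id=NULL, no match -> dropped
  - book 2 (River Crossing): author_id=NULL, no match -> dropped
  - book 3 (The Long Road): author_id=3 -> matches Allen
  - book 4 (The Last Train): author_id=1 -> matches Lewis
  - book 5 (The Iron Gate): author_id=2 -> matches Taylor
  - book 6 (Quiet Streets): author_id=4 -> matches Clark
So 2 of 6 rows are dropped.

SQL:
SELECT a.title, b.name AS author
FROM books a
INNER JOIN authors b ON a.author_id = b.id

Result:
title          | author
---------------+-------
The Long Road  | Allen 
The Last Train | Lewis 
The Iron Gate  | Taylor
Quiet Streets  | Clark 


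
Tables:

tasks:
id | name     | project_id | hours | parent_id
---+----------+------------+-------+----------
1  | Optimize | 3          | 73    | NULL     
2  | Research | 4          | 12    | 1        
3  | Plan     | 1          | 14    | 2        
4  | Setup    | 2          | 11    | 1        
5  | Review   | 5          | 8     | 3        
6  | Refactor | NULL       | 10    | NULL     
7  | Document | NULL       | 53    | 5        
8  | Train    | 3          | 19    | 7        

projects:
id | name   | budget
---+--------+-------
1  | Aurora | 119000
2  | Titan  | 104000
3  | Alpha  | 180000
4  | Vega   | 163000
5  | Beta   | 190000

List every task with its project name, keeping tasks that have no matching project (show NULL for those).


LEFT JOIN keeps every row from tasks (the left table); where project_id has no match in projects, the project columns become NULL. Walk through each task:
  - task 1 (Optimize): project_id=3 -> matches Alpha
  - task 2 (Research): project_id=4 -> matches Vega
  - task 3 (Plan): project_id=1 -> matches Aurora
  - task 4 (Setup): project_id=2 -> matches Titan
  - task 5 (Review): project_id=5 -> matches Beta
  - task 6 (Refactor): project_id=NULL, no match -> kept with NULL
  - task 7 (Document): project_id=NULL, no match -> kept with NULL
  - task 8 (Train): project_id=3 -> matches Alpha
All 8 rows appear; 2 have NULL project.

SQL:
SELECT a.name, b.name AS project
FROM tasks a
LEFT JOIN projects b ON a.project_id = b.id

Result:
name     | project
---------+--------
Optimize | Alpha  
Research | Vega   
Plan     | Aurora 
Setup    | Titan  
Review   | Beta   
Refactor | NULL   
Document | NULL   
Train    | Alpha  


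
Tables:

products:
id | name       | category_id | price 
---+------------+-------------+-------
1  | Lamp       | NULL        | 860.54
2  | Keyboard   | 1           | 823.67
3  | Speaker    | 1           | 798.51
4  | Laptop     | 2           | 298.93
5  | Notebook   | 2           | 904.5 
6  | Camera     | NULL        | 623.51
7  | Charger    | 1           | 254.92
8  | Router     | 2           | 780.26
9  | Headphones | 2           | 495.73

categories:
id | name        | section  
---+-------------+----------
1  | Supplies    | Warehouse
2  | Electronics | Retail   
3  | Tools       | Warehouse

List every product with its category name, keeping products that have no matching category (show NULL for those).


LEFT JOIN keeps every row from products (the left table); where category_id has no match in categories, the category columns become NULL. Walk through each product:
  - product 1 (Lamp): category_id=NULL, no match -> kept with NULL
  - product 2 (Keyboard): category_id=1 -> matches Supplies
  - product 3 (Speaker): category_id=1 -> matches Supplies
  - product 4 (Laptop): category_id=2 -> matches Electronics
  - product 5 (Notebook): category_id=2 -> matches Electronics
  - product 6 (Camera): category_id=NULL, no match -> kept with NULL
  - product 7 (Charger): category_id=1 -> matches Supplies
  - product 8 (Router): category_id=2 -> matches Electronics
  - product 9 (Headphones): category_id=2 -> matches Electronics
All 9 rows appear; 2 have NULL category.

SQL:
SELECT a.name, b.name AS category
FROM products a
LEFT JOIN categories b ON a.category_id = b.id

Result:
name       | category   
-----------+------------
Lamp       | NULL       
Keyboard   | Supplies   
Speaker    | Supplies   
Laptop     | Electronics
Notebook   | Electronics
Camera     | NULL       
Charger    | Supplies   
Router     | Electronics
Headphones | Electronics


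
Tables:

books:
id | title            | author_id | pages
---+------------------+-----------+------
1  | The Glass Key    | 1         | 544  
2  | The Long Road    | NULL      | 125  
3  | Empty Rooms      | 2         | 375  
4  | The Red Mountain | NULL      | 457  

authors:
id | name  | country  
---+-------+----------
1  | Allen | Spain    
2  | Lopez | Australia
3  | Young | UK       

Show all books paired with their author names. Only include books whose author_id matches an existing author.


INNER JOIN keeps only books rows whose author_id matches an id in authors. Walk through each book:
  - book 1 (The Glass Key): author_id=1 -> matches Allen
  - book 2 (The Long Road): author_id=NULL, no match -> dropped
  - book 3 (Empty Rooms): author_id=2 -> matches Lopez
  - book 4 (The Red Mountain): author_id=NULL, no match -> dropped
So 2 of 4 rows are dropped.

SQL:
SELECT a.title, b.name AS author
FROM books a
INNER JOIN authors b ON a.author_id = b.id

Result:
title         | author
--------------+-------
The Glass Key | Allen 
Empty Rooms   | Lopez 


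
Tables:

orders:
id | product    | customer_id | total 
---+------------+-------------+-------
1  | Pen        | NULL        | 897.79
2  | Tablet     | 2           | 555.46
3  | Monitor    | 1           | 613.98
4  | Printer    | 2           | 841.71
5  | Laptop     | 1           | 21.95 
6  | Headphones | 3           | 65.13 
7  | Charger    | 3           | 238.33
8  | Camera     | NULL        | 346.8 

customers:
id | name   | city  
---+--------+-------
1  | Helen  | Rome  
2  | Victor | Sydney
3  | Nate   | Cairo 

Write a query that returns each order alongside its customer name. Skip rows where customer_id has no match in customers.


INNER JOIN keeps only orders rows whose customer_id matches an id in customers. Walk through each order:
  - order 1 (Pen): customer_id=NULL, no match -> dropped
  - order 2 (Tablet): customer_id=2 -> matches Victor
  - order 3 (Monitor): customer_id=1 -> matches Helen
  - order 4 (Printer): customer_id=2 -> matches Victor
  - order 5 (Laptop): customer_id=1 -> matches Helen
  - order 6 (Headphones): customer_id=3 -> matches Nate
  - order 7 (Charger): customer_id=3 -> matches Nate
  - order 8 (Camera): customer_id=NULL, no match -> dropped
So 2 of 8 rows are dropped.

SQL:
SELECT a.product, b.name AS customer
FROM orders a
INNER JOIN customers b ON a.customer_id = b.id

Result:
product    | customer
-----------+---------
Tablet     | Victor  
Monitor    | Helen   
Printer    | Victor  
Laptop     | Helen   
Headphones | Nate    
Charger    | Nate    


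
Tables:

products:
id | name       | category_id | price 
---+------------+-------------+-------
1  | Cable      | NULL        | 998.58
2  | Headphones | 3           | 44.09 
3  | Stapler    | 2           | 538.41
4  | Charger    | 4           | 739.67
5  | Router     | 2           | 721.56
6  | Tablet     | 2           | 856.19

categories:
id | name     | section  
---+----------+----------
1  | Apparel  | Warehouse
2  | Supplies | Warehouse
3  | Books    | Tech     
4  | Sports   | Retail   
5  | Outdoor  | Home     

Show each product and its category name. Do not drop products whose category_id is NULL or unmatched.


LEFT JOIN keeps every row from products (the left table); where category_id has no match in categories, the category columns become NULL. Walk through each product:
  - product 1 (Cable): category_id=NULL, no match -> kept with NULL
  - product 2 (Headphones): category_id=3 -> matches Books
  - product 3 (Stapler): category_id=2 -> matches Supplies
  - product 4 (Charger): category_id=4 -> matches Sports
  - product 5 (Router): category_id=2 -> matches Supplies
  - product 6 (Tablet): category_id=2 -> matches Supplies
All 6 rows appear; 1 has NULL category.

SQL:
SELECT a.name, b.name AS category
FROM products a
LEFT JOIN categories b ON a.category_id = b.id

Result:
name       | category
-----------+---------
Cable      | NULL    
Headphones | Books   
Stapler    | Supplies
Charger    | Sports  
Router     | Supplies
Tablet     | Supplies


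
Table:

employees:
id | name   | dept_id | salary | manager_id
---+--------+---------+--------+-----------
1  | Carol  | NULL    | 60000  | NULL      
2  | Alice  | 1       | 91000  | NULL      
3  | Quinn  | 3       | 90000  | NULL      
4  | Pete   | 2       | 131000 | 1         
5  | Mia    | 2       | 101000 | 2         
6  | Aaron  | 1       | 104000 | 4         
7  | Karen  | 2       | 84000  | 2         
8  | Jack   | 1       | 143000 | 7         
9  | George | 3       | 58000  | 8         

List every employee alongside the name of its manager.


This is a self-join: employees is joined to a second copy of itself, matching each row's manager_id to another row's id. Use LEFT JOIN so rows with manager_id=NULL are kept.
  - employee 1 (Carol): manager_id=NULL -> NULL
  - employee 2 (Alice): manager_id=NULL -> NULL
  - employee 3 (Quinn): manager_id=NULL -> NULL
  - employee 4 (Pete): manager_id=1 -> Carol
  - employee 5 (Mia): manager_id=2 -> Alice
  - employee 6 (Aaron): manager_id=4 -> Pete
  - employee 7 (Karen): manager_id=2 -> Alice
  - employee 8 (Jack): manager_id=7 -> Karen
  - employee 9 (George): manager_id=8 -> Jack

SQL:
SELECT a.name AS item, b.name AS manager
FROM employees a
LEFT JOIN employees b ON a.manager_id = b.id

Result:
item   | manager
-------+--------
Carol  | NULL   
Alice  | NULL   
Quinn  | NULL   
Pete   | Carol  
Mia    | Alice  
Aaron  | Pete   
Karen  | Alice  
Jack   | Karen  
George | Jack   


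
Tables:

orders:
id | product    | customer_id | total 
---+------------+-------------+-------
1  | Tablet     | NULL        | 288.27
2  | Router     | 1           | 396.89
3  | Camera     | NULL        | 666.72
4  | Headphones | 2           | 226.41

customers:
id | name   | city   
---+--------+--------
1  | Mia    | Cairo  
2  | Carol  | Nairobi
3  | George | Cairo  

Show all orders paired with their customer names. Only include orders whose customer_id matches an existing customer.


INNER JOIN keeps only orders rows whose customer_id matches an id in customers. Walk through each order:
  - order 1 (Tablet): customer_id=NULL, no match -> dropped
  - order 2 (Router): customer_id=1 -> matches Mia
  - order 3 (Camera): customer_id=NULL, no match -> dropped
  - order 4 (Headphones): customer_id=2 -> matches Carol
So 2 of 4 rows are dropped.

SQL:
SELECT a.product, b.name AS customer
FROM orders a
INNER JOIN customers b ON a.customer_id = b.id

Result:
product    | customer
-----------+---------
Router     | Mia     
Headphones | Carol   


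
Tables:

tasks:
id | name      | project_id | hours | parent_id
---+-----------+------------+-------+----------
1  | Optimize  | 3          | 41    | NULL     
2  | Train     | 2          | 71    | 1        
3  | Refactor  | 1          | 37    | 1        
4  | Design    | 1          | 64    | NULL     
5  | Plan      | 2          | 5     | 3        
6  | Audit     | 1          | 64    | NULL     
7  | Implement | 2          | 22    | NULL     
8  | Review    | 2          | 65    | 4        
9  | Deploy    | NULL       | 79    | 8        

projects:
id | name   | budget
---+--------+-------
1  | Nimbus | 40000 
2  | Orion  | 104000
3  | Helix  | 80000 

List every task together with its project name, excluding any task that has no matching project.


INNER JOIN keeps only tasks rows whose project_id matches an id in projects. Walk through each task:
  - task 1 (Optimize): project_id=3 -> matches Helix
  - task 2 (Train): project_id=2 -> matches Orion
  - task 3 (Refactor): project_id=1 -> matches Nimbus
  - task 4 (Design): project_id=1 -> matches Nimbus
  - task 5 (Plan): project_id=2 -> matches Orion
  - task 6 (Audit): project_id=1 -> matches Nimbus
  - task 7 (Implement): project_id=2 -> matches Orion
  - task 8 (Review): project_id=2 -> matches Orion
  - task 9 (Deploy): project_id=NULL, no match -> dropped
So 1 of 9 rows is dropped.

SQL:
SELECT a.name, b.name AS project
FROM tasks a
INNER JOIN projects b ON a.project_id = b.id

Result:
name      | project
----------+--------
Optimize  | Helix  
Train     | Orion  
Refactor  | Nimbus 
Design    | Nimbus 
Plan      | Orion  
Audit     | Nimbus 
Implement | Orion  
Review    | Orion  


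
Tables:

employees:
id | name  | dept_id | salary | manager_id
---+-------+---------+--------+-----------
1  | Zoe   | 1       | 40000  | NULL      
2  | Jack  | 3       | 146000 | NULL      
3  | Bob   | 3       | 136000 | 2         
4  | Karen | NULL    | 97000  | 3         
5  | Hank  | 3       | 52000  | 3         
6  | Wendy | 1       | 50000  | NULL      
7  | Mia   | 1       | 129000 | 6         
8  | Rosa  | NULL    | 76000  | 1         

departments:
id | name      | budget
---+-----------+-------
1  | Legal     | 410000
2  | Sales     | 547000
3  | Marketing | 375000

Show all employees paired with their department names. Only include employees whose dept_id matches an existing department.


INNER JOIN keeps only employees rows whose dept_id matches an id in departments. Walk through each employee:
  - employee 1 (Zoe): dept_id=1 -> matches Legal
  - employee 2 (Jack): dept_id=3 -> matches Marketing
  - employee 3 (Bob): dept_id=3 -> matches Marketing
  - employee 4 (Karen): dept_id=NULL, no match -> dropped
  - employee 5 (Hank): dept_id=3 -> matches Marketing
  - employee 6 (Wendy): dept_id=1 -> matches Legal
  - employee 7 (Mia): dept_id=1 -> matches Legal
  - employee 8 (Rosa): dept_id=NULL, no match -> dropped
So 2 of 8 rows are dropped.

SQL:
SELECT a.name, b.name AS department
FROM employees a
INNER JOIN departments b ON a.dept_id = b.id

Result:
name  | department
------+-----------
Zoe   | Legal     
Jack  | Marketing 
Bob   | Marketing 
Hank  | Marketing 
Wendy | Legal     
Mia   | Legal     


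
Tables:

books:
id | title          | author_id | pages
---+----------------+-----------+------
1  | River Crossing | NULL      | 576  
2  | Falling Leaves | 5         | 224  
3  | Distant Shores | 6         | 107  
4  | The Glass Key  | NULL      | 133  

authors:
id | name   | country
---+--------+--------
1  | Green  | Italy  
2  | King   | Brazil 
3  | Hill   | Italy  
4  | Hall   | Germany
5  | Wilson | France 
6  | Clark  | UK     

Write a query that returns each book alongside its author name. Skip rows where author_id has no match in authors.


INNER JOIN keeps only books rows whose author_id matches an id in authors. Walk through each book:
  - book 1 (River Crossing): author_id=NULL, no match -> dropped
  - book 2 (Falling Leaves): author_id=5 -> matches Wilson
  - book 3 (Distant Shores): author_id=6 -> matches Clark
  - book 4 (The Glass Key): author_id=NULL, no match -> dropped
So 2 of 4 rows are dropped.

SQL:
SELECT a.title, b.name AS author
FROM books a
INNER JOIN authors b ON a.author_id = b.id

Result:
title          | author
---------------+-------
Falling Leaves | Wilson
Distant Shores | Clark 


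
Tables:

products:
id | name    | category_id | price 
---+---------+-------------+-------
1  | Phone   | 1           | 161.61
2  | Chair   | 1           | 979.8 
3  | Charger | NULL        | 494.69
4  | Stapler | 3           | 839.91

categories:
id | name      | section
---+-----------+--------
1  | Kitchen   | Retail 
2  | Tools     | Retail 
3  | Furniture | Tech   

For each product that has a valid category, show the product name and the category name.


INNER JOIN keeps only products rows whose category_id matches an id in categories. Walk through each product:
  - product 1 (Phone): category_id=1 -> matches Kitchen
  - product 2 (Chair): category_id=1 -> matches Kitchen
  - product 3 (Charger): category_id=NULL, no match -> dropped
  - product 4 (Stapler): category_id=3 -> matches Furniture
So 1 of 4 rows is dropped.

SQL:
SELECT a.name, b.name AS category
FROM products a
INNER JOIN categories b ON a.category_id = b.id

Result:
name    | category 
--------+----------
Phone   | Kitchen  
Chair   | Kitchen  
Stapler | Furniture


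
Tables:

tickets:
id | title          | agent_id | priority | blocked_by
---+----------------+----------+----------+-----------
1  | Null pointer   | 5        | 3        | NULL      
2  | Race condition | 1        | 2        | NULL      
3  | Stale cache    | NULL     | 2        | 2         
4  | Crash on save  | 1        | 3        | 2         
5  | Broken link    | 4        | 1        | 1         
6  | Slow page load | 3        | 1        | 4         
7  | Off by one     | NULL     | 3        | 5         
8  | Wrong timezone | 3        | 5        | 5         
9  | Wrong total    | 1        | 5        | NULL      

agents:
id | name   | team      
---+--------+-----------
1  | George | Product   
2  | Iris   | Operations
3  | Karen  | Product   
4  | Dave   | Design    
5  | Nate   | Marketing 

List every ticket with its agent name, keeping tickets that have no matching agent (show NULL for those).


LEFT JOIN keeps every row from tickets (the left table); where agent_id has no match in agents, the agent columns become NULL. Walk through each ticket:
  - ticket 1 (Null pointer): agent_id=5 -> matches Nate
  - ticket 2 (Race condition): agent_id=1 -> matches George
  - ticket 3 (Stale cache): agent_id=NULL, no match -> kept with NULL
  - ticket 4 (Crash on save): agent_id=1 -> matches George
  - ticket 5 (Broken link): agent_id=4 -> matches Dave
  - ticket 6 (Slow page load): agent_id=3 -> matches Karen
  - ticket 7 (Off by one): agent_id=NULL, no match -> kept with NULL
  - ticket 8 (Wrong timezone): agent_id=3 -> matches Karen
  - ticket 9 (Wrong total): agent_id=1 -> matches George
All 9 rows appear; 2 have NULL agent.

SQL:
SELECT a.title, b.name AS agent
FROM tickets a
LEFT JOIN agents b ON a.agent_id = b.id

Result:
title          | agent 
---------------+-------
Null pointer   | Nate  
Race condition | George
Stale cache    | NULL  
Crash on save  | George
Broken link    | Dave  
Slow page load | Karen 
Off by one     | NULL  
Wrong timezone | Karen 
Wrong total    | George
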